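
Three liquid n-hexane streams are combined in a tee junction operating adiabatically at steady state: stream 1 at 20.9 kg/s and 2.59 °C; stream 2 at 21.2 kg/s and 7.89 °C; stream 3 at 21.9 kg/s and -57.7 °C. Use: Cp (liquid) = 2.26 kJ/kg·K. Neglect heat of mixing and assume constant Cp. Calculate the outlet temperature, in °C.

Energy balance with Q = 0: Σ ṁᵢCp,ᵢ(T_out − Tᵢ) = 0
Σ ṁᵢCp,ᵢTᵢ = 20.9×2.26×2.59 + 21.2×2.26×7.89 + 21.9×2.26×-57.7 = -2355.4
Σ ṁᵢCp,ᵢ = 20.9×2.26 + 21.2×2.26 + 21.9×2.26 = 144.64
T_out = -2355.4 / 144.64 = -16.285 °C

T_out = -16.3 °C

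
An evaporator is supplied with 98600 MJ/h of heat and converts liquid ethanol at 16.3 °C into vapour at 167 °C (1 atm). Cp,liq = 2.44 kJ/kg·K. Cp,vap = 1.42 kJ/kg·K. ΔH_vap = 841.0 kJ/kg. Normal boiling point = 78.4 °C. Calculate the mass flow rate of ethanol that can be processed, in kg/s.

ṁ = 24.5 kg/s

Δh = 2.44×(78.4−16.3) + 841.0 + 1.42×(167−78.4) = 1118.3 kJ/kg
Q = 98600 MJ/h = 27389 kJ/s = 27389 kJ/s
ṁ = Q/Δh = 27389 / 1118.3 = 24.491 kg/s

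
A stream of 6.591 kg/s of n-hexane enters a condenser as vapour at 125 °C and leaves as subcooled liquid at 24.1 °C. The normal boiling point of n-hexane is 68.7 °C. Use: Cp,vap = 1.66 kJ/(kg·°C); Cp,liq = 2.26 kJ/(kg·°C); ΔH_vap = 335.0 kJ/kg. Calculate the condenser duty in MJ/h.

vapour 125→68.7 °C: -93.458 kJ/kg
condensation at 68.7 °C: -335 kJ/kg
liquid 68.7→24.1 °C: -100.8 kJ/kg
Δh = -93.458 + -335 + -100.8 = -529.25 kJ/kg
Q = ṁ·Δh = 6.591 kg/s × -529.25 kJ/kg = -3488.3 kJ/s
|Q| = 3488.3 kW = 12558 MJ/h

Q_c = 12600 MJ/h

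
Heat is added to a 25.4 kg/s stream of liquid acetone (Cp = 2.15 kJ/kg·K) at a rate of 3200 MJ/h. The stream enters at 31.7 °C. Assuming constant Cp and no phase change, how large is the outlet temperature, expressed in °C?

Q = 3200 MJ/h = 888.89 kJ/s
ΔT = Q/(ṁ·Cp) = 888.89/(25.4×2.15) = 16.277 K
T_out = 31.7 + 16.277 = 47.977 °C

T_out = 48.0 °C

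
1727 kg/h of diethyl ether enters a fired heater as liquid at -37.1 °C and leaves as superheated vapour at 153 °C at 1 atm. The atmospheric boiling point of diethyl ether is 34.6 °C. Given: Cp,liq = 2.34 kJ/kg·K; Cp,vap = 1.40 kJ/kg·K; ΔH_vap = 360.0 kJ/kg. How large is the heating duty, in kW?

Q = 333 kW

liquid -37.1→34.6 °C: 167.78 kJ/kg
vaporisation at 34.6 °C: 360 kJ/kg
vapour 34.6→153 °C: 165.76 kJ/kg
Δh = 167.78 + 360 + 165.76 = 693.54 kJ/kg
Q = ṁ·Δh = 1727 kg/h × 693.54 kJ/kg = 1.1977e+06 kJ/h
|Q| = 332.71 kW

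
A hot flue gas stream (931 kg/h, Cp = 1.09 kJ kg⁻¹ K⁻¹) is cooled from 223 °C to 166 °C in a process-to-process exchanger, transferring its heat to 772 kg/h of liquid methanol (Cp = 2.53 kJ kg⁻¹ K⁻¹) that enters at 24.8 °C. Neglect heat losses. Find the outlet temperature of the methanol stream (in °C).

Heat released by hot stream: Q = 931 × 1.09 × (223 − 166) = 57843 kJ/h
Energy balance on cold side (adiabatic exchanger): Q = ṁ_c·Cp_c·(T_c,out − T_c,in)
T_c,out = 24.8 + 57843/(772 × 2.53) = 54.415 °C

T_c,out = 54.4 °C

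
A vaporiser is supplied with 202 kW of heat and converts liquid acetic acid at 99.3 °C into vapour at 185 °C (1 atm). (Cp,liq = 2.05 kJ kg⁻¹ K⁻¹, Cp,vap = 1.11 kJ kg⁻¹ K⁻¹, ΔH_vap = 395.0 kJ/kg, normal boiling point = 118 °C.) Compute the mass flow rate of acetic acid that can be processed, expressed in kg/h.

ṁ = 1430 kg/h

Δh = 2.05×(118−99.3) + 395.0 + 1.11×(185−118) = 507.7 kJ/kg
Q = 202 kW = 202 kJ/s = 727200 kJ/h
ṁ = Q/Δh = 727200 / 507.7 = 1432.3 kg/h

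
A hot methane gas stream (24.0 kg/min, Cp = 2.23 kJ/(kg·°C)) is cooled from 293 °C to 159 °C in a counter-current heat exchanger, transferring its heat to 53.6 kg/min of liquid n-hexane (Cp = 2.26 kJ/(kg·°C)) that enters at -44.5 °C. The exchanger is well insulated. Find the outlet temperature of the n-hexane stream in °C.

T_c,out = 14.7 °C

Heat released by hot stream: Q = 24.0 × 2.23 × (293 − 159) = 7171.7 kJ/min
Energy balance on cold side (adiabatic exchanger): Q = ṁ_c·Cp_c·(T_c,out − T_c,in)
T_c,out = -44.5 + 7171.7/(53.6 × 2.26) = 14.704 °C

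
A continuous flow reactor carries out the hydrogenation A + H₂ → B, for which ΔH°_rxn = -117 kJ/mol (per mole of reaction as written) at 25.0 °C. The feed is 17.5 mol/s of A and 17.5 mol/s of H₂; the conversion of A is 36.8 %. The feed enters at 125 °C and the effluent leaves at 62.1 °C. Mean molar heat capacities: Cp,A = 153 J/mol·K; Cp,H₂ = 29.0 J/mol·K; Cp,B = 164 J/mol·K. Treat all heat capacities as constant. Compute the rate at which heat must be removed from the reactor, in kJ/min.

Extent of reaction ξ = 0.368 × 17.5 = 6.44 mol/s
Reaction term: ξ·ΔH°_rxn = 6.44 × -117 = -753.48 kJ/s
Sensible, feed 125→25 °C: -318.5 kJ/s
Outlet flows (mol/s): A 11.06, H₂ 11.06, B 6.44
Sensible, products 25→62.1 °C: 113.86 kJ/s
Q = ΔH = -958.12 kJ/s = -958.12 kW
Heat removed = 57487 kJ/min

Q_out = 57500 kJ/min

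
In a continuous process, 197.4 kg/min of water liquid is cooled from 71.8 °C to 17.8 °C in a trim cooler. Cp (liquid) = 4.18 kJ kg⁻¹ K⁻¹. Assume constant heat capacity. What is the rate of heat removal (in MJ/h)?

Q_c = 2670 MJ/h

Q = ṁ·Cp·ΔT = 197.4 × 4.18 × (17.8 − 71.8) = -44557 kJ/min
Converting: 44557 / 60 s = 742.62 kW
Cooling duty = 2673.4 MJ/h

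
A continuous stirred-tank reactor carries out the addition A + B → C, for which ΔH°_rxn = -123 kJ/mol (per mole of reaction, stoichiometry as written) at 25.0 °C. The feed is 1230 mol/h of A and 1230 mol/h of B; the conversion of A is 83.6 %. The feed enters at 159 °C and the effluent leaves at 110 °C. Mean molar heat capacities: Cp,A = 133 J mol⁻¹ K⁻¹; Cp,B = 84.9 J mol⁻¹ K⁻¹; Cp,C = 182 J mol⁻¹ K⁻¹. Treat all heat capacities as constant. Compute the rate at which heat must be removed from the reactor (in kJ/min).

Q_out = 2380 kJ/min

Extent of reaction ξ = 0.836 × 1230 = 1028.3 mol/h
Reaction term: ξ·ΔH°_rxn = 1028.3 × -123 = -126480 kJ/h
Sensible, feed 159→25 °C: -35914 kJ/h
Outlet flows (mol/h): A 201.72, B 201.72, C 1028.3
Sensible, products 25→110 °C: 19644 kJ/h
Q = ΔH = -142750 kJ/h = -39.653 kW
Heat removed = 2379.2 kJ/min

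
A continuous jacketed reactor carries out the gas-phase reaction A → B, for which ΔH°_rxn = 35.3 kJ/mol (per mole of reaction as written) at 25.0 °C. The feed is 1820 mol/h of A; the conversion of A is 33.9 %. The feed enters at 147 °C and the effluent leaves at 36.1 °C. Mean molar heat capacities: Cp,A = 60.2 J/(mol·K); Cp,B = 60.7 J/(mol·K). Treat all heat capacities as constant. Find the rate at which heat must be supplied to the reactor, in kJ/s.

Extent of reaction ξ = 0.339 × 1820 = 616.98 mol/h
Reaction term: ξ·ΔH°_rxn = 616.98 × 35.3 = 21779 kJ/h
Sensible, feed 147→25 °C: -13367 kJ/h
Outlet flows (mol/h): A 1203, B 616.98
Sensible, products 25→36.1 °C: 1219.6 kJ/h
Q = ΔH = 9632.2 kJ/h = 2.6756 kW
Heat supplied = 2.6756 kJ/s

Q_in = 2.68 kJ/s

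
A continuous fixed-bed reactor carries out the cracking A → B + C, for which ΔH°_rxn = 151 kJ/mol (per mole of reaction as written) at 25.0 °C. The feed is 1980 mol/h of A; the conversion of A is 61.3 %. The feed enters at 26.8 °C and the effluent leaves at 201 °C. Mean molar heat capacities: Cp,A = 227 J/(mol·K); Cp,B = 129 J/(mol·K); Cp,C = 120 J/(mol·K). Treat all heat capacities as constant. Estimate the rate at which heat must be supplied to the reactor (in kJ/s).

Extent of reaction ξ = 0.613 × 1980 = 1213.7 mol/h
Reaction term: ξ·ΔH°_rxn = 1213.7 × 151 = 183270 kJ/h
Sensible, feed 26.8→25 °C: -809.03 kJ/h
Outlet flows (mol/h): A 766.26, B 1213.7, C 1213.7
Sensible, products 25→201 °C: 83805 kJ/h
Q = ΔH = 266270 kJ/h = 73.964 kW
Heat supplied = 73.964 kJ/s

Q_in = 74.0 kJ/s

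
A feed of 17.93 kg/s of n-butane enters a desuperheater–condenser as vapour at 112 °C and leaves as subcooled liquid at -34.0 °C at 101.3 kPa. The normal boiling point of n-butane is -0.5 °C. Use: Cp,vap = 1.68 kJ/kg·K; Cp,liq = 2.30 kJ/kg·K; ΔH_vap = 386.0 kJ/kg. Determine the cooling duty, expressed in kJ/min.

vapour 112→-0.5 °C: -189 kJ/kg
condensation at -0.5 °C: -386 kJ/kg
liquid -0.5→-34.0 °C: -77.05 kJ/kg
Δh = -189 + -386 + -77.05 = -652.05 kJ/kg
Q = ṁ·Δh = 17.93 kg/s × -652.05 kJ/kg = -11691 kJ/s
|Q| = 11691 kW = 701480 kJ/min

Q_c = 701000 kJ/min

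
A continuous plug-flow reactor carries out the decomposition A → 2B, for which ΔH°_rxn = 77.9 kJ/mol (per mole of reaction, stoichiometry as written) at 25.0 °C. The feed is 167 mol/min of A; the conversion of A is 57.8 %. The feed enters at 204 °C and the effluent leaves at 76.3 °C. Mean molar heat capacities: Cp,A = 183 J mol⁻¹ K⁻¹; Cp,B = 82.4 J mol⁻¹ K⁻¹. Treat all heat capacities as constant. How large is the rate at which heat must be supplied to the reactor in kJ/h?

Extent of reaction ξ = 0.578 × 167 = 96.526 mol/min
Reaction term: ξ·ΔH°_rxn = 96.526 × 77.9 = 7519.4 kJ/min
Sensible, feed 204→25 °C: -5470.4 kJ/min
Outlet flows (mol/min): A 70.474, B 193.05
Sensible, products 25→76.3 °C: 1477.7 kJ/min
Q = ΔH = 3526.6 kJ/min = 58.777 kW
Heat supplied = 211600 kJ/h

Q_in = 212000 kJ/h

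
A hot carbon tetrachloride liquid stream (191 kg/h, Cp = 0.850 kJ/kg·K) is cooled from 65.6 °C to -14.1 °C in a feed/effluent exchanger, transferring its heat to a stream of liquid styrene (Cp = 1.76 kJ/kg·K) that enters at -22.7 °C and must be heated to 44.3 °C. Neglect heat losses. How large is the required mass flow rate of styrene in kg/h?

ṁ_c = 110 kg/h

Heat released by hot stream: Q = 191 × 0.850 × (65.6 − -14.1) = 12939 kJ/h
Energy balance on cold side (adiabatic exchanger): Q = ṁ_c·Cp_c·(T_c,out − T_c,in)
ṁ_c = 12939 / [1.76 × (44.3 − -22.7)] = 109.73 kg/h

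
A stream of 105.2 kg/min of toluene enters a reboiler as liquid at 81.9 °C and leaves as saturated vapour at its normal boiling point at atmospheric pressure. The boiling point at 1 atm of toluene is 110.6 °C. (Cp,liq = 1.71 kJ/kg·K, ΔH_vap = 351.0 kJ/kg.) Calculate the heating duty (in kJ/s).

liquid 81.9→110.6 °C: 49.077 kJ/kg
vaporisation at 110.6 °C: 351 kJ/kg
Δh = 49.077 + 351 = 400.08 kJ/kg
Q = ṁ·Δh = 105.2 kg/min × 400.08 kJ/kg = 42088 kJ/min
|Q| = 701.47 kW

Q = 701 kJ/s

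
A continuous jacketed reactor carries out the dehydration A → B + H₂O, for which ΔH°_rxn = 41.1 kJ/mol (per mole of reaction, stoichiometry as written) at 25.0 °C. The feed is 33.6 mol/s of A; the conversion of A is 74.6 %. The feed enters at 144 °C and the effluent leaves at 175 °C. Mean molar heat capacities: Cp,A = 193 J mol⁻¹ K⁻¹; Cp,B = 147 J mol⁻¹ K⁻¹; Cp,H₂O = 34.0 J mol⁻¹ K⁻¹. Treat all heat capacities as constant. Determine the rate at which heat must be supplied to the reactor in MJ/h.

Extent of reaction ξ = 0.746 × 33.6 = 25.066 mol/s
Reaction term: ξ·ΔH°_rxn = 25.066 × 41.1 = 1030.2 kJ/s
Sensible, feed 144→25 °C: -771.69 kJ/s
Outlet flows (mol/s): A 8.5344, B 25.066, H₂O 25.066
Sensible, products 25→175 °C: 927.6 kJ/s
Q = ΔH = 1186.1 kJ/s = 1186.1 kW
Heat supplied = 4270 MJ/h

Q_in = 4270 MJ/h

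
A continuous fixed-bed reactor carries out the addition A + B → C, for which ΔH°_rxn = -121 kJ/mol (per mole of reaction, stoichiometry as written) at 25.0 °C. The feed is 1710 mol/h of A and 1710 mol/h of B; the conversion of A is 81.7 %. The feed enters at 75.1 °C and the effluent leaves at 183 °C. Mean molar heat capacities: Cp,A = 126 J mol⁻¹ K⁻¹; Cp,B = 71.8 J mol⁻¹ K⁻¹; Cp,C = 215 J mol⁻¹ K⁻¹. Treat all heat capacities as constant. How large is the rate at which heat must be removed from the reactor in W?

Q_out = 35800 W

Extent of reaction ξ = 0.817 × 1710 = 1397.1 mol/h
Reaction term: ξ·ΔH°_rxn = 1397.1 × -121 = -169050 kJ/h
Sensible, feed 75.1→25 °C: -16946 kJ/h
Outlet flows (mol/h): A 312.93, B 312.93, C 1397.1
Sensible, products 25→183 °C: 57238 kJ/h
Q = ΔH = -128750 kJ/h = -35.765 kW
Heat removed = 35765 W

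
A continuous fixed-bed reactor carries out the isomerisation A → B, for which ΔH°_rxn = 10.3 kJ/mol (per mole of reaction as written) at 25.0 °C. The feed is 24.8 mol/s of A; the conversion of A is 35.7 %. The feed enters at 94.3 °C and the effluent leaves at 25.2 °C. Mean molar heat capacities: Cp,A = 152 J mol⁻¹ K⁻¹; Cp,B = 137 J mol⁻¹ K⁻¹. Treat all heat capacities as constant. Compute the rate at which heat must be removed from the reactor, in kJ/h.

Q_out = 610000 kJ/h

Extent of reaction ξ = 0.357 × 24.8 = 8.8536 mol/s
Reaction term: ξ·ΔH°_rxn = 8.8536 × 10.3 = 91.192 kJ/s
Sensible, feed 94.3→25 °C: -261.23 kJ/s
Outlet flows (mol/s): A 15.946, B 8.8536
Sensible, products 25→25.2 °C: 0.72736 kJ/s
Q = ΔH = -169.31 kJ/s = -169.31 kW
Heat removed = 609530 kJ/h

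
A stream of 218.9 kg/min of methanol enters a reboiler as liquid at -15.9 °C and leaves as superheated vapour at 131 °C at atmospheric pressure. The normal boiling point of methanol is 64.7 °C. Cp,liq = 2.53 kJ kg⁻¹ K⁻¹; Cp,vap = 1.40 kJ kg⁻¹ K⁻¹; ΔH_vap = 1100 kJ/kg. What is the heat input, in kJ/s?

Q = 5100 kJ/s

liquid -15.9→64.7 °C: 203.92 kJ/kg
vaporisation at 64.7 °C: 1100 kJ/kg
vapour 64.7→131 °C: 92.82 kJ/kg
Δh = 203.92 + 1100 + 92.82 = 1396.7 kJ/kg
Q = ṁ·Δh = 218.9 kg/min × 1396.7 kJ/kg = 305750 kJ/min
|Q| = 5095.8 kW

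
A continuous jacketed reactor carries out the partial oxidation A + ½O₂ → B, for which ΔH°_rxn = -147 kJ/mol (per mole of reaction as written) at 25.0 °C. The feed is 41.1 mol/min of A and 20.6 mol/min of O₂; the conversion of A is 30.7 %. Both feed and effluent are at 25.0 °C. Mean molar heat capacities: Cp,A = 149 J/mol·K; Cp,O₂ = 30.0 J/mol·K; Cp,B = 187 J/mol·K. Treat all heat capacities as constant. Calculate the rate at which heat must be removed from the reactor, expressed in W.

Extent of reaction ξ = 0.307 × 41.1 = 12.618 mol/min
Reaction term: ξ·ΔH°_rxn = 12.618 × -147 = -1854.8 kJ/min
Q = ΔH = -1854.8 kJ/min = -30.913 kW
Heat removed = 30913 W

Q_out = 30900 W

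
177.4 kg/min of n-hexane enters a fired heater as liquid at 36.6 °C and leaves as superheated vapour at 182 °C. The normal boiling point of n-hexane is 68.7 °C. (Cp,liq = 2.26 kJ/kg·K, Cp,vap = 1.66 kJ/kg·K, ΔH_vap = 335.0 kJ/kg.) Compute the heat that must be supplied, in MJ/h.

liquid 36.6→68.7 °C: 72.546 kJ/kg
vaporisation at 68.7 °C: 335 kJ/kg
vapour 68.7→182 °C: 188.08 kJ/kg
Δh = 72.546 + 335 + 188.08 = 595.62 kJ/kg
Q = ṁ·Δh = 177.4 kg/min × 595.62 kJ/kg = 105660 kJ/min
|Q| = 1761.1 kW = 6339.8 MJ/h

Q = 6340 MJ/h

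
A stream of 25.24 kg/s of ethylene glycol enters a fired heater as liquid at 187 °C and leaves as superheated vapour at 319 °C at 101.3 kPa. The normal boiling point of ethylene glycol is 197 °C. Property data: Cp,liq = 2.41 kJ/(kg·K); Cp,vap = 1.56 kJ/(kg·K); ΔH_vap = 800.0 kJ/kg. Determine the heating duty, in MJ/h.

Q = 92200 MJ/h

liquid 187→197 °C: 24.1 kJ/kg
vaporisation at 197 °C: 800 kJ/kg
vapour 197→319 °C: 190.32 kJ/kg
Δh = 24.1 + 800 + 190.32 = 1014.4 kJ/kg
Q = ṁ·Δh = 25.24 kg/s × 1014.4 kJ/kg = 25604 kJ/s
|Q| = 25604 kW = 92174 MJ/h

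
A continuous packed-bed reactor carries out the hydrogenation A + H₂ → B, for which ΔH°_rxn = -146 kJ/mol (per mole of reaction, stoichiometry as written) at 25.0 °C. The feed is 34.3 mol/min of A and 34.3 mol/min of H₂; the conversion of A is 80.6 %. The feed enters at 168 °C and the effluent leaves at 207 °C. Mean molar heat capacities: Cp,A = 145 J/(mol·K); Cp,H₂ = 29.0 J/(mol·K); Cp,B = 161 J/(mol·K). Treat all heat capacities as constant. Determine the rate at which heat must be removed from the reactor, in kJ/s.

Q_out = 64.5 kJ/s

Extent of reaction ξ = 0.806 × 34.3 = 27.646 mol/min
Reaction term: ξ·ΔH°_rxn = 27.646 × -146 = -4036.3 kJ/min
Sensible, feed 168→25 °C: -853.45 kJ/min
Outlet flows (mol/min): A 6.6542, H₂ 6.6542, B 27.646
Sensible, products 25→207 °C: 1020.8 kJ/min
Q = ΔH = -3868.9 kJ/min = -64.482 kW
Heat removed = 64.482 kJ/s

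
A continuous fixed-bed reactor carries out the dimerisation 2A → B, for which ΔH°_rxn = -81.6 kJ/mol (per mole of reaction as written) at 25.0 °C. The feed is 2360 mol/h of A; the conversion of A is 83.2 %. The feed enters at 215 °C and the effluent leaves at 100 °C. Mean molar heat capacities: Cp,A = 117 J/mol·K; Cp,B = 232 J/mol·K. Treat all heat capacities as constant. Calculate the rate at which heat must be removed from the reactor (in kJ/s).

Q_out = 31.1 kJ/s

Extent of reaction ξ = 0.832 × 2360 / 2 = 981.76 mol/h
Reaction term: ξ·ΔH°_rxn = 981.76 × -81.6 = -80112 kJ/h
Sensible, feed 215→25 °C: -52463 kJ/h
Outlet flows (mol/h): A 396.48, B 981.76
Sensible, products 25→100 °C: 20562 kJ/h
Q = ΔH = -112010 kJ/h = -31.115 kW
Heat removed = 31.115 kJ/s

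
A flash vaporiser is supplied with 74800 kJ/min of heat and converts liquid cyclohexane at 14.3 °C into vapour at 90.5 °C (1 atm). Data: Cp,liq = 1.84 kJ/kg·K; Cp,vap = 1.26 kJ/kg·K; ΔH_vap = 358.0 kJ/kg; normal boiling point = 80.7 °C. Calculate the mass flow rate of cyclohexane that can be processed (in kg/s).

ṁ = 2.53 kg/s

Δh = 1.84×(80.7−14.3) + 358.0 + 1.26×(90.5−80.7) = 492.52 kJ/kg
Q = 74800 kJ/min = 1246.7 kJ/s = 1246.7 kJ/s
ṁ = Q/Δh = 1246.7 / 492.52 = 2.5312 kg/s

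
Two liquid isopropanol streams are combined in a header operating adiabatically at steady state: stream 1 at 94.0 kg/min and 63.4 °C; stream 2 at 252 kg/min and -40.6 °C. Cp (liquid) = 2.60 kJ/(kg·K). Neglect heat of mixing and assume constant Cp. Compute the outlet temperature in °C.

Adiabatic, steady state ⇒ Σ ṁᵢCp,ᵢ(T_out − Tᵢ) = 0
T_out = Σ ṁᵢCp,ᵢTᵢ / Σ ṁᵢCp,ᵢ
      = -11106 / 899.6 = -12.346 °C

T_out = -12.3 °C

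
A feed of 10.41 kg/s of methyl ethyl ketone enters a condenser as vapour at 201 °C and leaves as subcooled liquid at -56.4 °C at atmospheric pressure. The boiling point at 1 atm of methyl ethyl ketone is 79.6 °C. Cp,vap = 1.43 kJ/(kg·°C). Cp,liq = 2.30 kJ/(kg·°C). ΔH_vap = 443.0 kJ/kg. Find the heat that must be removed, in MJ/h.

vapour 201→79.6 °C: -173.6 kJ/kg
condensation at 79.6 °C: -443 kJ/kg
liquid 79.6→-56.4 °C: -312.8 kJ/kg
Δh = -173.6 + -443 + -312.8 = -929.4 kJ/kg
Q = ṁ·Δh = 10.41 kg/s × -929.4 kJ/kg = -9675.1 kJ/s
|Q| = 9675.1 kW = 34830 MJ/h

Q_c = 34800 MJ/h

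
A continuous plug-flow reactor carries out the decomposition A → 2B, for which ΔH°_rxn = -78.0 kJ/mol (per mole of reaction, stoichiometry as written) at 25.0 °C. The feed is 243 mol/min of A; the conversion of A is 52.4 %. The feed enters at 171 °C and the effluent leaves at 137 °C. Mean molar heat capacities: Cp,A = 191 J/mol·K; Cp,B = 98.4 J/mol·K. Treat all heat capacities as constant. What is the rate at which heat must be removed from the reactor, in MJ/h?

Extent of reaction ξ = 0.524 × 243 = 127.33 mol/min
Reaction term: ξ·ΔH°_rxn = 127.33 × -78.0 = -9931.9 kJ/min
Sensible, feed 171→25 °C: -6776.3 kJ/min
Outlet flows (mol/min): A 115.67, B 254.66
Sensible, products 25→137 °C: 5281 kJ/min
Q = ΔH = -11427 kJ/min = -190.45 kW
Heat removed = 685.63 MJ/h

Q_out = 686 MJ/h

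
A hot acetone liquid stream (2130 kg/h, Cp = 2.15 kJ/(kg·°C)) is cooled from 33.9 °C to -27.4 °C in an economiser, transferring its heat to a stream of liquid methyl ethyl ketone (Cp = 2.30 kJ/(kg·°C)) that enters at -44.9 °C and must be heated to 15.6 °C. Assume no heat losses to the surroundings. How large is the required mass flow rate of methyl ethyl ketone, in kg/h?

ṁ_c = 2020 kg/h

Heat released by hot stream: Q = 2130 × 2.15 × (33.9 − -27.4) = 280720 kJ/h
Energy balance on cold side (adiabatic exchanger): Q = ṁ_c·Cp_c·(T_c,out − T_c,in)
ṁ_c = 280720 / [2.30 × (15.6 − -44.9)] = 2017.4 kg/h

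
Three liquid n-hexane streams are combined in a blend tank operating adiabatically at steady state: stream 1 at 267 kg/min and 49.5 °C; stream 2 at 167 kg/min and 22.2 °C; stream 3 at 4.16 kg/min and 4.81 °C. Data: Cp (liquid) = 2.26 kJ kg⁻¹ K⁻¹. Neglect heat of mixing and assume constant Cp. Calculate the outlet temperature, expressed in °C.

No heat crosses the boundary, so H_out = H_in.
T_out = Σ ṁᵢCp,ᵢTᵢ / Σ ṁᵢCp,ᵢ
      = 38293 / 990.24 = 38.671 °C

T_out = 38.7 °C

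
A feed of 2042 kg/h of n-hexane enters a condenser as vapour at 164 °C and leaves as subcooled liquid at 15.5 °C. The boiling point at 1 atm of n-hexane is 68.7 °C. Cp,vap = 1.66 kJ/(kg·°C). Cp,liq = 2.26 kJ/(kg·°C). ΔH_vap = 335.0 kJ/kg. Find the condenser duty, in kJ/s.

vapour 164→68.7 °C: -158.2 kJ/kg
condensation at 68.7 °C: -335 kJ/kg
liquid 68.7→15.5 °C: -120.23 kJ/kg
Δh = -158.2 + -335 + -120.23 = -613.43 kJ/kg
Q = ṁ·Δh = 2042 kg/h × -613.43 kJ/kg = -1.2526e+06 kJ/h
|Q| = 347.95 kW

Q_c = 348 kJ/s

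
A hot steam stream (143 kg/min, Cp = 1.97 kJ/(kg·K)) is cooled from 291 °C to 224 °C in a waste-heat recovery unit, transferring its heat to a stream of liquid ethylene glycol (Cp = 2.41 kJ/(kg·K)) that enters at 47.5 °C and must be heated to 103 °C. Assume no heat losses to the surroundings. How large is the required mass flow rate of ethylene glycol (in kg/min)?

Heat released by hot stream: Q = 143 × 1.97 × (291 − 224) = 18875 kJ/min
Energy balance on cold side (adiabatic exchanger): Q = ṁ_c·Cp_c·(T_c,out − T_c,in)
ṁ_c = 18875 / [2.41 × (103 − 47.5)] = 141.11 kg/min

ṁ_c = 141 kg/min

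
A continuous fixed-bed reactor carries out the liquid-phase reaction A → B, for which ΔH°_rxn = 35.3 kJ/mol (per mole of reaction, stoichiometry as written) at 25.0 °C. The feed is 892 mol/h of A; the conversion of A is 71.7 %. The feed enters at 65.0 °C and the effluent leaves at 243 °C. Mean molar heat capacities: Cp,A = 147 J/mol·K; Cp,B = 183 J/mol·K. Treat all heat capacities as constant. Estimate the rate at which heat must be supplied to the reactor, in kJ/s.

Extent of reaction ξ = 0.717 × 892 = 639.56 mol/h
Reaction term: ξ·ΔH°_rxn = 639.56 × 35.3 = 22577 kJ/h
Sensible, feed 65.0→25 °C: -5245 kJ/h
Outlet flows (mol/h): A 252.44, B 639.56
Sensible, products 25→243 °C: 33604 kJ/h
Q = ΔH = 50936 kJ/h = 14.149 kW
Heat supplied = 14.149 kJ/s

Q_in = 14.1 kJ/s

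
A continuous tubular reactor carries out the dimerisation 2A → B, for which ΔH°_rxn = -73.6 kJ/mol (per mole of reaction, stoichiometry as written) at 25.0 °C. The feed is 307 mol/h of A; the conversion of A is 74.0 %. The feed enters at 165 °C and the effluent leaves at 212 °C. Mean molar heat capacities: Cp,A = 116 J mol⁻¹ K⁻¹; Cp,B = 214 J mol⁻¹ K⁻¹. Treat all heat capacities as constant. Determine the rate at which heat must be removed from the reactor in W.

Extent of reaction ξ = 0.740 × 307 / 2 = 113.59 mol/h
Reaction term: ξ·ΔH°_rxn = 113.59 × -73.6 = -8360.2 kJ/h
Sensible, feed 165→25 °C: -4985.7 kJ/h
Outlet flows (mol/h): A 79.82, B 113.59
Sensible, products 25→212 °C: 6277.1 kJ/h
Q = ΔH = -7068.8 kJ/h = -1.9636 kW
Heat removed = 1963.6 W

Q_out = 1960 W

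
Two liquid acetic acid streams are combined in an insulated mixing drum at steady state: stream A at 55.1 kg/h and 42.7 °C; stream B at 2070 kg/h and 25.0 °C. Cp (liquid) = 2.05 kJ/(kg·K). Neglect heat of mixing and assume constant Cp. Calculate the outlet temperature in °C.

Energy balance with Q = 0: Σ ṁᵢCp,ᵢ(T_out − Tᵢ) = 0
T_out = Σ ṁᵢCp,ᵢTᵢ / Σ ṁᵢCp,ᵢ
      = 110910 / 4356.5 = 25.459 °C

T_out = 25.5 °C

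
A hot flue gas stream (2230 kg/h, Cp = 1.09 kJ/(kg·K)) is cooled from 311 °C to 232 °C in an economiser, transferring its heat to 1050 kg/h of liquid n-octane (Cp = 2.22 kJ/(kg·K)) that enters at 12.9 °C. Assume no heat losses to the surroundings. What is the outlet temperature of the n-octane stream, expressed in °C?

Heat released by hot stream: Q = 2230 × 1.09 × (311 − 232) = 192030 kJ/h
Energy balance on cold side (adiabatic exchanger): Q = ṁ_c·Cp_c·(T_c,out − T_c,in)
T_c,out = 12.9 + 192030/(1050 × 2.22) = 95.279 °C

T_c,out = 95.3 °C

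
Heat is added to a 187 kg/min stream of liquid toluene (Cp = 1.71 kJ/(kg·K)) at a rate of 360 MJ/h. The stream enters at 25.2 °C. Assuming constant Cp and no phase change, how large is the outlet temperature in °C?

Q = 360 MJ/h = 6000 kJ/min
ΔT = Q/(ṁ·Cp) = 6000/(187×1.71) = 18.763 K
T_out = 25.2 + 18.763 = 43.963 °C

T_out = 44.0 °C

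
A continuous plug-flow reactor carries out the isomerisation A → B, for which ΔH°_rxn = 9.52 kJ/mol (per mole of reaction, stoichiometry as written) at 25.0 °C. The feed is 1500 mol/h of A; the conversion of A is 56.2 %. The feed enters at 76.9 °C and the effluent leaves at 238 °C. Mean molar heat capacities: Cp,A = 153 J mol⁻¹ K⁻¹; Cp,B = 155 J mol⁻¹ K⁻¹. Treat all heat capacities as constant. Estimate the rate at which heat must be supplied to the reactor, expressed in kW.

Extent of reaction ξ = 0.562 × 1500 = 843 mol/h
Reaction term: ξ·ΔH°_rxn = 843 × 9.52 = 8025.4 kJ/h
Sensible, feed 76.9→25 °C: -11911 kJ/h
Outlet flows (mol/h): A 657, B 843
Sensible, products 25→238 °C: 49243 kJ/h
Q = ΔH = 45357 kJ/h = 12.599 kW
Heat supplied = 12.599 kW

Q_in = 12.6 kW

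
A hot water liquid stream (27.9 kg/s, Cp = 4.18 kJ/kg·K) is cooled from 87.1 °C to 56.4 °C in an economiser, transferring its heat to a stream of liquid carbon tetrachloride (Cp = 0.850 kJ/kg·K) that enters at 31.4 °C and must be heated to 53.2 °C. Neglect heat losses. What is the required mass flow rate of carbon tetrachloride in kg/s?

ṁ_c = 193 kg/s

Heat released by hot stream: Q = 27.9 × 4.18 × (87.1 − 56.4) = 3580.3 kJ/s
Energy balance on cold side (adiabatic exchanger): Q = ṁ_c·Cp_c·(T_c,out − T_c,in)
ṁ_c = 3580.3 / [0.850 × (53.2 − 31.4)] = 193.22 kg/s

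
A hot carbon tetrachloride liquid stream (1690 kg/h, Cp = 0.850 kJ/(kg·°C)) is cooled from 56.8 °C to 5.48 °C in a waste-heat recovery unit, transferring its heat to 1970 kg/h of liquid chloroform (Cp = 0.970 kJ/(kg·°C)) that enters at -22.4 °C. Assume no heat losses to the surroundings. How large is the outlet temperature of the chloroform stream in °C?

Heat released by hot stream: Q = 1690 × 0.850 × (56.8 − 5.48) = 73721 kJ/h
Energy balance on cold side (adiabatic exchanger): Q = ṁ_c·Cp_c·(T_c,out − T_c,in)
T_c,out = -22.4 + 73721/(1970 × 0.970) = 16.179 °C

T_c,out = 16.2 °C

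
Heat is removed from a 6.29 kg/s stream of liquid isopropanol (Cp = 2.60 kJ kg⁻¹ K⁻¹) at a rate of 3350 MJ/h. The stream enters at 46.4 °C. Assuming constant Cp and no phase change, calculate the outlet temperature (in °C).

Q = 3350 MJ/h = 930.56 kJ/s
ΔT = Q/(ṁ·Cp) = 930.56/(6.29×2.60) = 56.901 K
T_out = 46.4 − 56.901 = -10.501 °C

T_out = -10.5 °C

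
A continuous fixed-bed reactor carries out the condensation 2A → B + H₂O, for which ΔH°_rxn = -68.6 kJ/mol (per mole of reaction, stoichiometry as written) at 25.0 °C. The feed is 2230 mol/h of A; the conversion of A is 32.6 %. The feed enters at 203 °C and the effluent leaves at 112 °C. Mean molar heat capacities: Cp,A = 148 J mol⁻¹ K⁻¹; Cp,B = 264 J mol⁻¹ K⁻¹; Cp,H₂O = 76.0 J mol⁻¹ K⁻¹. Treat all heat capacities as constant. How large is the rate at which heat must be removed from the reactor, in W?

Extent of reaction ξ = 0.326 × 2230 / 2 = 363.49 mol/h
Reaction term: ξ·ΔH°_rxn = 363.49 × -68.6 = -24935 kJ/h
Sensible, feed 203→25 °C: -58747 kJ/h
Outlet flows (mol/h): A 1503, B 363.49, H₂O 363.49
Sensible, products 25→112 °C: 30105 kJ/h
Q = ΔH = -53578 kJ/h = -14.883 kW
Heat removed = 14883 W

Q_out = 14900 W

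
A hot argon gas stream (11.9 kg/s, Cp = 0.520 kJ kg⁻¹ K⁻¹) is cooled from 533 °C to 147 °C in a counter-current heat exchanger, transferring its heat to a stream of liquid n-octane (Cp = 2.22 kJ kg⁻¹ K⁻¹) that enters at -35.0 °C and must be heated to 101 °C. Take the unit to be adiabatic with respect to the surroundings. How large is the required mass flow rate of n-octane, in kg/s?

ṁ_c = 7.91 kg/s

Heat released by hot stream: Q = 11.9 × 0.520 × (533 − 147) = 2388.6 kJ/s
Energy balance on cold side (adiabatic exchanger): Q = ṁ_c·Cp_c·(T_c,out − T_c,in)
ṁ_c = 2388.6 / [2.22 × (101 − -35.0)] = 7.9113 kg/s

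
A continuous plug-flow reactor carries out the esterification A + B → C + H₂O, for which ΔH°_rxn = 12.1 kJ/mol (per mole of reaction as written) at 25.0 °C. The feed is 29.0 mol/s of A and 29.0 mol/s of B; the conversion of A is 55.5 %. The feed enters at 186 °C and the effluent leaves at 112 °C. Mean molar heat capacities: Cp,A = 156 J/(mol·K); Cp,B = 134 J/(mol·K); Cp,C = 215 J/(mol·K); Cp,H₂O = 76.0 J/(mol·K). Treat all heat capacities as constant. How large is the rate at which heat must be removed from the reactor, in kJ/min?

Q_out = 25600 kJ/min

Extent of reaction ξ = 0.555 × 29.0 = 16.095 mol/s
Reaction term: ξ·ΔH°_rxn = 16.095 × 12.1 = 194.75 kJ/s
Sensible, feed 186→25 °C: -1354 kJ/s
Outlet flows (mol/s): A 12.905, B 12.905, C 16.095, H₂O 16.095
Sensible, products 25→112 °C: 733.07 kJ/s
Q = ΔH = -426.19 kJ/s = -426.19 kW
Heat removed = 25571 kJ/min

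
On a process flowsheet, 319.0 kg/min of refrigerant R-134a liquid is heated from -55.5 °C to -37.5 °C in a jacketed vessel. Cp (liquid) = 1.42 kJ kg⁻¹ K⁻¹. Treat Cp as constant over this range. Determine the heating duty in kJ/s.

Q = ṁ·Cp·ΔT = 319.0 × 1.42 × (-37.5 − -55.5) = 8153.6 kJ/min
Converting: 8153.6 / 60 s = 135.89 kW

Q = 136 kJ/s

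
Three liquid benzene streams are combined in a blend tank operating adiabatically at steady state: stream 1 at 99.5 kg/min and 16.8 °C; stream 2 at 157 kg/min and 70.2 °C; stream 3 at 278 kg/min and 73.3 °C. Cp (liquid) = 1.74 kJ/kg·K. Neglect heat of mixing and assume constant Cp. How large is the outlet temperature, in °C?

T_out = 61.9 °C

Energy balance with Q = 0: Σ ṁᵢCp,ᵢ(T_out − Tᵢ) = 0
Σ ṁᵢCp,ᵢTᵢ = 99.5×1.74×16.8 + 157×1.74×70.2 + 278×1.74×73.3 = 57542
Σ ṁᵢCp,ᵢ = 99.5×1.74 + 157×1.74 + 278×1.74 = 930.03
T_out = 57542 / 930.03 = 61.872 °C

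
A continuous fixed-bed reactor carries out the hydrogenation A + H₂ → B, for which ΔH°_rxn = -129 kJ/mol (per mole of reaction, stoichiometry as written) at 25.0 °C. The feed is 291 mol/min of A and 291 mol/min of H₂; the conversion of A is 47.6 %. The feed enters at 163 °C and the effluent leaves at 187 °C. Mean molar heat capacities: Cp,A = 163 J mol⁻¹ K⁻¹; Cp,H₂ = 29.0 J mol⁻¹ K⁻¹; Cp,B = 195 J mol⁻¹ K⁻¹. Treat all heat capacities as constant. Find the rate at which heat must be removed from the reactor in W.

Q_out = 274000 W

Extent of reaction ξ = 0.476 × 291 = 138.52 mol/min
Reaction term: ξ·ΔH°_rxn = 138.52 × -129 = -17869 kJ/min
Sensible, feed 163→25 °C: -7710.3 kJ/min
Outlet flows (mol/min): A 152.48, H₂ 152.48, B 138.52
Sensible, products 25→187 °C: 9118.6 kJ/min
Q = ΔH = -16460 kJ/min = -274.34 kW
Heat removed = 274340 W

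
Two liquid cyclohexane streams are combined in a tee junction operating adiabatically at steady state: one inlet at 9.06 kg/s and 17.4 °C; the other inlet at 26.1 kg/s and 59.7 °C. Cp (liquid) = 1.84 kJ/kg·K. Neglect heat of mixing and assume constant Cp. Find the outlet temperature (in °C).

Adiabatic, steady state ⇒ Σ ṁᵢCp,ᵢ(T_out − Tᵢ) = 0
Σ ṁᵢCp,ᵢTᵢ = 9.06×1.84×17.4 + 26.1×1.84×59.7 = 3157.1
Σ ṁᵢCp,ᵢ = 9.06×1.84 + 26.1×1.84 = 64.694
T_out = 3157.1 / 64.694 = 48.8 °C

T_out = 48.8 °C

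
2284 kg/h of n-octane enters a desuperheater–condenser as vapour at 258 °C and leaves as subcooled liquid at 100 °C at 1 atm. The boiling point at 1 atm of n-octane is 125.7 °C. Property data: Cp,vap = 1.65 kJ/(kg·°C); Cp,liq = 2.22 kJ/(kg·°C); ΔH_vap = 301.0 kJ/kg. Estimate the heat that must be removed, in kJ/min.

vapour 258→125.7 °C: -218.3 kJ/kg
condensation at 125.7 °C: -301 kJ/kg
liquid 125.7→100 °C: -57.054 kJ/kg
Δh = -218.3 + -301 + -57.054 = -576.35 kJ/kg
Q = ṁ·Δh = 2284 kg/h × -576.35 kJ/kg = -1.3164e+06 kJ/h
|Q| = 365.66 kW = 21940 kJ/min

Q_c = 21900 kJ/min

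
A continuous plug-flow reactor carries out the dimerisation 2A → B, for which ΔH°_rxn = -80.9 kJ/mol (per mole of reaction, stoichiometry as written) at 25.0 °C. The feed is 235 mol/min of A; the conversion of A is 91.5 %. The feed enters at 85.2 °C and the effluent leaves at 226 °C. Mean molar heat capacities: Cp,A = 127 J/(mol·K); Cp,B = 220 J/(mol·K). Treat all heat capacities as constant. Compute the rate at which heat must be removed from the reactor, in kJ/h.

Extent of reaction ξ = 0.915 × 235 / 2 = 107.51 mol/min
Reaction term: ξ·ΔH°_rxn = 107.51 × -80.9 = -8697.8 kJ/min
Sensible, feed 85.2→25 °C: -1796.7 kJ/min
Outlet flows (mol/min): A 19.975, B 107.51
Sensible, products 25→226 °C: 5264.1 kJ/min
Q = ΔH = -5230.3 kJ/min = -87.172 kW
Heat removed = 313820 kJ/h

Q_out = 314000 kJ/h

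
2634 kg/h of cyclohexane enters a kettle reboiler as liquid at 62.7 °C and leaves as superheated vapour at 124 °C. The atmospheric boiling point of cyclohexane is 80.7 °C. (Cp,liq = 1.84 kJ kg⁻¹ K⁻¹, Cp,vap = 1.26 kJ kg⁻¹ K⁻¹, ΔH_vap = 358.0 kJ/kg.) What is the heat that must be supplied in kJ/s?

Q = 326 kJ/s

liquid 62.7→80.7 °C: 33.12 kJ/kg
vaporisation at 80.7 °C: 358 kJ/kg
vapour 80.7→124 °C: 54.558 kJ/kg
Δh = 33.12 + 358 + 54.558 = 445.68 kJ/kg
Q = ṁ·Δh = 2634 kg/h × 445.68 kJ/kg = 1.1739e+06 kJ/h
|Q| = 326.09 kW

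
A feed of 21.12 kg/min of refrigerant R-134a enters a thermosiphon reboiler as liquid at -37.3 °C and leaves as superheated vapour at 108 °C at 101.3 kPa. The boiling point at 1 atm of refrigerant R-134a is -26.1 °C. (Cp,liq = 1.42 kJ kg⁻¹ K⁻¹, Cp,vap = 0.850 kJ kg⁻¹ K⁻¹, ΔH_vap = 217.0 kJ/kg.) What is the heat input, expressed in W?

Q = 122000 W

liquid -37.3→-26.1 °C: 15.904 kJ/kg
vaporisation at -26.1 °C: 217 kJ/kg
vapour -26.1→108 °C: 113.98 kJ/kg
Δh = 15.904 + 217 + 113.98 = 346.89 kJ/kg
Q = ṁ·Δh = 21.12 kg/min × 346.89 kJ/kg = 7326.3 kJ/min
|Q| = 122.1 kW = 122100 W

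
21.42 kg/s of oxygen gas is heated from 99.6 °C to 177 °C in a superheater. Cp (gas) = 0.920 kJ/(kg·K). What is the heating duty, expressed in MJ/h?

Q = ṁ·Cp·ΔT = 21.42 × 0.920 × (177 − 99.6) = 1525.3 kJ/s
Heating duty = 5491 MJ/h

Q = 5490 MJ/h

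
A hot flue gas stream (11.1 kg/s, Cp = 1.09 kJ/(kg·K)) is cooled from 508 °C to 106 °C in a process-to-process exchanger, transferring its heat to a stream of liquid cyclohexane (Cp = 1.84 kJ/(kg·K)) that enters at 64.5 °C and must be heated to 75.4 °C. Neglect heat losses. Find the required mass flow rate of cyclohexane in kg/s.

Heat released by hot stream: Q = 11.1 × 1.09 × (508 − 106) = 4863.8 kJ/s
Energy balance on cold side (adiabatic exchanger): Q = ṁ_c·Cp_c·(T_c,out − T_c,in)
ṁ_c = 4863.8 / [1.84 × (75.4 − 64.5)] = 242.51 kg/s

ṁ_c = 243 kg/s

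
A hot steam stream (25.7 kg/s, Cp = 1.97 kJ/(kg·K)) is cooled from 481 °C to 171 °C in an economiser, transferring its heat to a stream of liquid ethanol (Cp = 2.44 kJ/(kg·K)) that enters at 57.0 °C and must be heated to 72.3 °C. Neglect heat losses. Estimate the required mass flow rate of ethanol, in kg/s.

Heat released by hot stream: Q = 25.7 × 1.97 × (481 − 171) = 15695 kJ/s
Energy balance on cold side (adiabatic exchanger): Q = ṁ_c·Cp_c·(T_c,out − T_c,in)
ṁ_c = 15695 / [2.44 × (72.3 − 57.0)] = 420.42 kg/s

ṁ_c = 420 kg/s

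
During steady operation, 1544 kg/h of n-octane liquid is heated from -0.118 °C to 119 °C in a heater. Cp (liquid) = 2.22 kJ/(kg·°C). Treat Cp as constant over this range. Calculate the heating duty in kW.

Q = 113 kW

Q = ṁ·Cp·ΔT = 1544 × 2.22 × (119 − -0.118) = 408300 kJ/h
Converting: 408300 / 3600 s = 113.42 kW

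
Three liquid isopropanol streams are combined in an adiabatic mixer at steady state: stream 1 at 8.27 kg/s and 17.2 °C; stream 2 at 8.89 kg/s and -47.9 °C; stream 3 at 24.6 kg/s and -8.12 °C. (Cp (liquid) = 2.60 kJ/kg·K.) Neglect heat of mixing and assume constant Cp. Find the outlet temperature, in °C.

T_out = -11.6 °C

No heat crosses the boundary, so H_out = H_in.
T_out = Σ ṁᵢCp,ᵢTᵢ / Σ ṁᵢCp,ᵢ
      = -1256.7 / 108.58 = -11.574 °C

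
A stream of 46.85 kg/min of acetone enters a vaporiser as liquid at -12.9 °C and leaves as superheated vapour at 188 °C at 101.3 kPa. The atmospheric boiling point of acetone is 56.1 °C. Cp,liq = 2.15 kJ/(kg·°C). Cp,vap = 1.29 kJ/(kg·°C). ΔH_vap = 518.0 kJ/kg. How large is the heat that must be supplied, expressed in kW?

Q = 653 kW

liquid -12.9→56.1 °C: 148.35 kJ/kg
vaporisation at 56.1 °C: 518 kJ/kg
vapour 56.1→188 °C: 170.15 kJ/kg
Δh = 148.35 + 518 + 170.15 = 836.5 kJ/kg
Q = ṁ·Δh = 46.85 kg/min × 836.5 kJ/kg = 39190 kJ/min
|Q| = 653.17 kW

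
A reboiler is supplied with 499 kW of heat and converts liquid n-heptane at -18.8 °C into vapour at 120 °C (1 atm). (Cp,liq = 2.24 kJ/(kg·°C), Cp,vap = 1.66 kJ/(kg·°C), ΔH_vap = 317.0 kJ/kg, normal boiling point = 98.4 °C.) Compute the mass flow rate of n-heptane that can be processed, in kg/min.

ṁ = 48.7 kg/min

Δh = 2.24×(98.4−-18.8) + 317.0 + 1.66×(120−98.4) = 615.38 kJ/kg
Q = 499 kW = 499 kJ/s = 29940 kJ/min
ṁ = Q/Δh = 29940 / 615.38 = 48.653 kg/min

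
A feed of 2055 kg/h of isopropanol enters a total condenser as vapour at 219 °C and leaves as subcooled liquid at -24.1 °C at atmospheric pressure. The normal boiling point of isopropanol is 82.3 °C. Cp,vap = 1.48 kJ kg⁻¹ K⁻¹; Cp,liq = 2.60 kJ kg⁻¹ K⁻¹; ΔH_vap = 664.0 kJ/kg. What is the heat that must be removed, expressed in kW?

vapour 219→82.3 °C: -202.32 kJ/kg
condensation at 82.3 °C: -664 kJ/kg
liquid 82.3→-24.1 °C: -276.64 kJ/kg
Δh = -202.32 + -664 + -276.64 = -1143 kJ/kg
Q = ṁ·Δh = 2055 kg/h × -1143 kJ/kg = -2.3488e+06 kJ/h
|Q| = 652.44 kW

Q_c = 652 kW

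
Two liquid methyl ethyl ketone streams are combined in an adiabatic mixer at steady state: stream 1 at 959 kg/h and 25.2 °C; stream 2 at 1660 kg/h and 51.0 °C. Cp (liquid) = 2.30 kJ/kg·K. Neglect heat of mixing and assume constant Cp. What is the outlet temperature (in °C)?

Energy balance with Q = 0: Σ ṁᵢCp,ᵢ(T_out − Tᵢ) = 0
Σ ṁᵢCp,ᵢTᵢ = 959×2.30×25.2 + 1660×2.30×51.0 = 250300
Σ ṁᵢCp,ᵢ = 959×2.30 + 1660×2.30 = 6023.7
T_out = 250300 / 6023.7 = 41.553 °C

T_out = 41.6 °C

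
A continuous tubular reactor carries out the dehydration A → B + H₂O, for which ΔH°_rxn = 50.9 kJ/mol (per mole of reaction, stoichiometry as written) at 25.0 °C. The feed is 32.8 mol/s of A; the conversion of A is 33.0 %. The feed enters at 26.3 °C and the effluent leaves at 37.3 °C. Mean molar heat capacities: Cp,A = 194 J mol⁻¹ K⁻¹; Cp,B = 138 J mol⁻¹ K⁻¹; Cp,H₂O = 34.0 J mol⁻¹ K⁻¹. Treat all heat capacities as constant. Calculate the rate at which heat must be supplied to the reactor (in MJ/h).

Q_in = 2220 MJ/h

Extent of reaction ξ = 0.330 × 32.8 = 10.824 mol/s
Reaction term: ξ·ΔH°_rxn = 10.824 × 50.9 = 550.94 kJ/s
Sensible, feed 26.3→25 °C: -8.2722 kJ/s
Outlet flows (mol/s): A 21.976, B 10.824, H₂O 10.824
Sensible, products 25→37.3 °C: 75.338 kJ/s
Q = ΔH = 618.01 kJ/s = 618.01 kW
Heat supplied = 2224.8 MJ/h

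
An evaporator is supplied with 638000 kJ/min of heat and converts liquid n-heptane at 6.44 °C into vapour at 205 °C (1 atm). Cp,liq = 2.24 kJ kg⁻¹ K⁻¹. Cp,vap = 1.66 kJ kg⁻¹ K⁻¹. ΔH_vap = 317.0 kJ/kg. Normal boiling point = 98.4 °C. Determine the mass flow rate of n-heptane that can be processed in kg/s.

Δh = 2.24×(98.4−6.44) + 317.0 + 1.66×(205−98.4) = 699.95 kJ/kg
Q = 638000 kJ/min = 10633 kJ/s = 10633 kJ/s
ṁ = Q/Δh = 10633 / 699.95 = 15.192 kg/s

ṁ = 15.2 kg/s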